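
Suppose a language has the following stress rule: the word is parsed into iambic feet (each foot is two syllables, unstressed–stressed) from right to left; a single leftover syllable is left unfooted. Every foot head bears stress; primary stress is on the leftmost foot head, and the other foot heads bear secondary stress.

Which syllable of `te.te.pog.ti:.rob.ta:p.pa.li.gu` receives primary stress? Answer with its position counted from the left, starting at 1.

Parse right to left into iambic (σˈσ) feet: te (te.ˈpog) (ti:.ˈrob) (ta:p.ˈpa) (li.ˈgu). Syllable 1 is left unfooted.
Foot heads (stressed positions): 3, 5, 7, 9.
End Rule Leftmost: primary stress on the leftmost head = syllable 3.
Primary stress: syllable 3 → te.te.ˈpog.ti:.rob.ta:p.pa.li.gu.

3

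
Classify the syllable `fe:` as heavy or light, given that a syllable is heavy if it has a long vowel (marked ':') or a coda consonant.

heavy

`fe:`: long vowel, open (no coda). Long vowel → heavy.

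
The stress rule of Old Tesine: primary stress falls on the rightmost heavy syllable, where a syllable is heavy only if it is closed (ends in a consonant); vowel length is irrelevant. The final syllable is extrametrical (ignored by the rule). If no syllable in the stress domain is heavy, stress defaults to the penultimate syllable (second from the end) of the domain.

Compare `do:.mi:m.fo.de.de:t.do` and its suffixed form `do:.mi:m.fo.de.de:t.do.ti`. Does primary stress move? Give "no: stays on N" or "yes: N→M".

Base `do:.mi:m.fo.de.de:t.do` (6 syllables):
  The final syllable (6, do) is extrametrical; the stress domain is syllables 1–5.
  Weights: 1 do: L, 2 mi:m H, 3 fo L, 4 de L, 5 de:t H.
  Heavy syllables in the domain: 2, 5. The rightmost is syllable 5 (de:t).
  → primary stress on syllable 5.
Suffixed `do:.mi:m.fo.de.de:t.do.ti` (7 syllables):
  The final syllable (7, ti) is extrametrical; the stress domain is syllables 1–6.
  Weights: 1 do: L, 2 mi:m H, 3 fo L, 4 de L, 5 de:t H, 6 do L.
  Heavy syllables in the domain: 2, 5. The rightmost is syllable 5 (de:t).
  → primary stress on syllable 5.

no: stays on 5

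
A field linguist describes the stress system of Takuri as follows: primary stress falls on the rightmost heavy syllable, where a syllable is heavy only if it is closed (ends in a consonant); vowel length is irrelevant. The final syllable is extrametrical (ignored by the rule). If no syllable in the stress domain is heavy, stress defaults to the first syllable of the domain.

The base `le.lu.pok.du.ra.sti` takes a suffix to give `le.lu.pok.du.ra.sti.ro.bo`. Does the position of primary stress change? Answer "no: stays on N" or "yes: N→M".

Base `le.lu.pok.du.ra.sti` (6 syllables):
  The final syllable (6, sti) is extrametrical; the stress domain is syllables 1–5.
  Weights: 1 le L, 2 lu L, 3 pok H, 4 du L, 5 ra L.
  Heavy syllables in the domain: 3. The rightmost is syllable 3 (pok).
  → primary stress on syllable 3.
Suffixed `le.lu.pok.du.ra.sti.ro.bo` (8 syllables):
  The final syllable (8, bo) is extrametrical; the stress domain is syllables 1–7.
  Weights: 1 le L, 2 lu L, 3 pok H, 4 du L, 5 ra L, 6 sti L, 7 ro L.
  Heavy syllables in the domain: 3. The rightmost is syllable 3 (pok).
  → primary stress on syllable 3.

no: stays on 3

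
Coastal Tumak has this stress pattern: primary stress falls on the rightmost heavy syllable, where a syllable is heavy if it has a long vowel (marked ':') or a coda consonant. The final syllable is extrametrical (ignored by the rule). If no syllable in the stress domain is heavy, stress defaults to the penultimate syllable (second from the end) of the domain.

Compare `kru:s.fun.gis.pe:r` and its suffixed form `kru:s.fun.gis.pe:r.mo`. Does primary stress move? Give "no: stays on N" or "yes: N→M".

yes: 3→4

Base `kru:s.fun.gis.pe:r` (4 syllables):
  The final syllable (4, pe:r) is extrametrical; the stress domain is syllables 1–3.
  Weights: 1 kru:s H, 2 fun H, 3 gis H.
  Heavy syllables in the domain: 1, 2, 3. The rightmost is syllable 3 (gis).
  → primary stress on syllable 3.
Suffixed `kru:s.fun.gis.pe:r.mo` (5 syllables):
  The final syllable (5, mo) is extrametrical; the stress domain is syllables 1–4.
  Weights: 1 kru:s H, 2 fun H, 3 gis H, 4 pe:r H.
  Heavy syllables in the domain: 1, 2, 3, 4. The rightmost is syllable 4 (pe:r).
  → primary stress on syllable 4.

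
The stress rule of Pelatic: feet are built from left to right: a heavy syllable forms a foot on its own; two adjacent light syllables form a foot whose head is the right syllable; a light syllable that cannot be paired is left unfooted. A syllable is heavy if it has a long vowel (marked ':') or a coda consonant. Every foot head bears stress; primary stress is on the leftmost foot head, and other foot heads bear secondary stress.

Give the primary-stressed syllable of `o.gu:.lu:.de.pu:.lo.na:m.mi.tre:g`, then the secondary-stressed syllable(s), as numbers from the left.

primary 2, secondary 3, 5, 7, 9

Weights: 1 o L, 2 gu: H, 3 lu: H, 4 de L, 5 pu: H, 6 lo L, 7 na:m H, 8 mi L, 9 tre:g H.
Parse left to right (heavy = foot alone; LL = one foot; stranded L unfooted): o (ˈgu:) (ˈlu:) de (ˈpu:) lo (ˈna:m) mi (ˈtre:g).
Foot heads: 2, 3, 5, 7, 9.
Primary stress on the leftmost head = syllable 2.
Secondary stress on 3, 5, 7, 9: o.ˈgu:.ˌlu:.de.ˌpu:.lo.ˌna:m.mi.ˌtre:g.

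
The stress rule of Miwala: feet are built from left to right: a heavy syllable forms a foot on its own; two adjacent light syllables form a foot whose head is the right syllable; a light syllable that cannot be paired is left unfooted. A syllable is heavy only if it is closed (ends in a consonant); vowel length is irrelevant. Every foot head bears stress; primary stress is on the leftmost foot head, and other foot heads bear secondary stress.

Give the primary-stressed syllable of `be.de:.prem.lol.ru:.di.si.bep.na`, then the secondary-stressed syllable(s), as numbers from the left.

Weights: 1 be L, 2 de: L, 3 prem H, 4 lol H, 5 ru: L, 6 di L, 7 si L, 8 bep H, 9 na L.
Parse left to right (heavy = foot alone; LL = one foot; stranded L unfooted): (be.ˈde:) (ˈprem) (ˈlol) (ru:.ˈdi) si (ˈbep) na.
Foot heads: 2, 3, 4, 6, 8.
Primary stress on the leftmost head = syllable 2.
Secondary stress on 3, 4, 6, 8: be.ˈde:.ˌprem.ˌlol.ru:.ˌdi.si.ˌbep.na.

primary 2, secondary 3, 4, 6, 8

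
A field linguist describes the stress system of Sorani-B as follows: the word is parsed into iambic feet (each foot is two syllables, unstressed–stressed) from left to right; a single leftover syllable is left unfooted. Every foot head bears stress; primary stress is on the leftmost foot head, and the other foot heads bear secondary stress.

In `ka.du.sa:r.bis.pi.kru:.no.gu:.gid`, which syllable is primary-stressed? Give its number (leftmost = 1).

Parse left to right into iambic (σˈσ) feet: (ka.ˈdu) (sa:r.ˈbis) (pi.ˈkru:) (no.ˈgu:) gid. Syllable 9 is left unfooted.
Foot heads (stressed positions): 2, 4, 6, 8.
End Rule Leftmost: primary stress on the leftmost head = syllable 2.
Primary stress: syllable 2 → ka.ˈdu.sa:r.bis.pi.kru:.no.gu:.gid.

2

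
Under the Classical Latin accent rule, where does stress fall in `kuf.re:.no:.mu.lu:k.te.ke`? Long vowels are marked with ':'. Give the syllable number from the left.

5

Classical Latin: stress the penult if heavy (long vowel or closed), else the antepenult.
Weights: 5 lu:k H, 6 te L, 7 ke L.
The penult (syllable 6, te) is light, so stress falls on the antepenult (syllable 5, lu:k).
Stress on syllable 5: kuf.re:.no:.mu.ˈlu:k.te.ke.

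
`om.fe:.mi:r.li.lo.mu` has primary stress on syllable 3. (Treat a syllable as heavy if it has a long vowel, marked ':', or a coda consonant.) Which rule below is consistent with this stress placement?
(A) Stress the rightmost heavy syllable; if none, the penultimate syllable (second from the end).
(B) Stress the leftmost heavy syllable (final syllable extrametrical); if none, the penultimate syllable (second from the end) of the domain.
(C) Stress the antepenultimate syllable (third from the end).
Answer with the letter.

A

Rule A → syllable 3 ✓.
Rule B → syllable 1 (observed: 3).
Rule C → syllable 4 (observed: 3).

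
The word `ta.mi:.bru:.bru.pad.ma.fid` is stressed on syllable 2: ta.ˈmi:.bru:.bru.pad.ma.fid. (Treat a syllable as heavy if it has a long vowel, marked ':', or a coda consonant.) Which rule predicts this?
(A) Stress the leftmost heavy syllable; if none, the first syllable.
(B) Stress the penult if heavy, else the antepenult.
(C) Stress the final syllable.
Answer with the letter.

Rule A → syllable 2 ✓.
Rule B → syllable 5 (observed: 2).
Rule C → syllable 7 (observed: 2).

A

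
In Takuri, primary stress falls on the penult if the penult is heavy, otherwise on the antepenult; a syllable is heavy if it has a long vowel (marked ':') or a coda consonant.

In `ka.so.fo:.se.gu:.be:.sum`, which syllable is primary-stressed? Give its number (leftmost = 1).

6

Weights: 5 gu: H, 6 be: H, 7 sum H.
The penult (syllable 6, be:) is heavy, so it takes stress.
Primary stress: syllable 6 → ka.so.fo:.se.gu:.ˈbe:.sum.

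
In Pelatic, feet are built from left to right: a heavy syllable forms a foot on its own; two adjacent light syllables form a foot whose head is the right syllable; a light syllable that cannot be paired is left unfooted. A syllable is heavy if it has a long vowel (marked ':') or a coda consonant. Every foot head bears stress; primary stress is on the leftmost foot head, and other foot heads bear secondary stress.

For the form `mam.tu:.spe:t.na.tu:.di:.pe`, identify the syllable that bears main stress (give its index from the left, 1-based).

Weights: 1 mam H, 2 tu: H, 3 spe:t H, 4 na L, 5 tu: H, 6 di: H, 7 pe L.
Parse left to right (heavy = foot alone; LL = one foot; stranded L unfooted): (ˈmam) (ˈtu:) (ˈspe:t) na (ˈtu:) (ˈdi:) pe.
Foot heads: 1, 2, 3, 5, 6.
Primary stress on the leftmost head = syllable 1.
Primary stress: syllable 1 → ˈmam.tu:.spe:t.na.tu:.di:.pe.

1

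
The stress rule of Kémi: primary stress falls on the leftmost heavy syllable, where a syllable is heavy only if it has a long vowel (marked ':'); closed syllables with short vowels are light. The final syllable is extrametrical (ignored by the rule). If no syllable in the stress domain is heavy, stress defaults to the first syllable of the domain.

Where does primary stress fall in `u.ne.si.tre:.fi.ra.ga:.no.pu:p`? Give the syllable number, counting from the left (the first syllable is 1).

The final syllable (9, pu:p) is extrametrical; the stress domain is syllables 1–8.
Weights: 1 u L, 2 ne L, 3 si L, 4 tre: H, 5 fi L, 6 ra L, 7 ga: H, 8 no L.
Heavy syllables in the domain: 4, 7. The leftmost is syllable 4 (tre:).
Primary stress: syllable 4 → u.ne.si.ˈtre:.fi.ra.ga:.no.pu:p.

4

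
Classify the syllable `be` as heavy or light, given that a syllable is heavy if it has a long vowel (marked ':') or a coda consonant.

`be`: short vowel, open (no coda). Short vowel, open → light.

light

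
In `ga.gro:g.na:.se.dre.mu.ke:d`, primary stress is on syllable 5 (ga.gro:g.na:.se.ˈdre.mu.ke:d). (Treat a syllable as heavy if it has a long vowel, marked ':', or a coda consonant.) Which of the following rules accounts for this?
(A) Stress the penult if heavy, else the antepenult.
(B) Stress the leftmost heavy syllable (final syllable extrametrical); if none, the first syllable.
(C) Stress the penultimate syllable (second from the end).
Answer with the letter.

Rule A → syllable 5 ✓.
Rule B → syllable 2 (observed: 5).
Rule C → syllable 6 (observed: 5).

A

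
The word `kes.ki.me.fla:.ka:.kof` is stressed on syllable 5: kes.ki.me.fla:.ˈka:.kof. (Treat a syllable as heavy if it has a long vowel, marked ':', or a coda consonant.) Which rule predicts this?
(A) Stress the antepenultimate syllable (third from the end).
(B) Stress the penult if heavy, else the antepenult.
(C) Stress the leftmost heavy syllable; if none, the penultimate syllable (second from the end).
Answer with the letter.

Rule A → syllable 4 (observed: 5).
Rule B → syllable 5 ✓.
Rule C → syllable 1 (observed: 5).

B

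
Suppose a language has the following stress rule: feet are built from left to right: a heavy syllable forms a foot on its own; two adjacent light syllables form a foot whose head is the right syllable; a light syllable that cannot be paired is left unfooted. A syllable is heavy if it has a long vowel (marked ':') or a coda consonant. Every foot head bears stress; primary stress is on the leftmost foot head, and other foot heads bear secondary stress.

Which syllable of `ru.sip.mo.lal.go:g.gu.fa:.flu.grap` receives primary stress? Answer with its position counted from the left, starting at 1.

Weights: 1 ru L, 2 sip H, 3 mo L, 4 lal H, 5 go:g H, 6 gu L, 7 fa: H, 8 flu L, 9 grap H.
Parse left to right (heavy = foot alone; LL = one foot; stranded L unfooted): ru (ˈsip) mo (ˈlal) (ˈgo:g) gu (ˈfa:) flu (ˈgrap).
Foot heads: 2, 4, 5, 7, 9.
Primary stress on the leftmost head = syllable 2.
Primary stress: syllable 2 → ru.ˈsip.mo.lal.go:g.gu.fa:.flu.grap.

2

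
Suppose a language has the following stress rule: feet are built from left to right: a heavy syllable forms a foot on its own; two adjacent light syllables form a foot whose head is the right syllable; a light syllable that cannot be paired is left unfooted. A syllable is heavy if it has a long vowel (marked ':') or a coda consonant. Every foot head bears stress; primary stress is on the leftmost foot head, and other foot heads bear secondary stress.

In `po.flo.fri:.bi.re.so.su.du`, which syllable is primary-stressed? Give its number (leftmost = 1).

2

Weights: 1 po L, 2 flo L, 3 fri: H, 4 bi L, 5 re L, 6 so L, 7 su L, 8 du L.
Parse left to right (heavy = foot alone; LL = one foot; stranded L unfooted): (po.ˈflo) (ˈfri:) (bi.ˈre) (so.ˈsu) du.
Foot heads: 2, 3, 5, 7.
Primary stress on the leftmost head = syllable 2.
Primary stress: syllable 2 → po.ˈflo.fri:.bi.re.so.su.du.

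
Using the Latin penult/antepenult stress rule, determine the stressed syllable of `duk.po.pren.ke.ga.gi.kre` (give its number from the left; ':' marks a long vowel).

5

Classical Latin: stress the penult if heavy (long vowel or closed), else the antepenult.
Weights: 5 ga L, 6 gi L, 7 kre L.
The penult (syllable 6, gi) is light, so stress falls on the antepenult (syllable 5, ga).
Stress on syllable 5: duk.po.pren.ke.ˈga.gi.kre.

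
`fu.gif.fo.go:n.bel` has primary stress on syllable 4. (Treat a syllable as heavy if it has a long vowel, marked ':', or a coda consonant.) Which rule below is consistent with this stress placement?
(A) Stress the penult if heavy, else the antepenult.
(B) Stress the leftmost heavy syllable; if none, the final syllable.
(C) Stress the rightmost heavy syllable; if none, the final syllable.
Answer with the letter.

Rule A → syllable 4 ✓.
Rule B → syllable 2 (observed: 4).
Rule C → syllable 5 (observed: 4).

A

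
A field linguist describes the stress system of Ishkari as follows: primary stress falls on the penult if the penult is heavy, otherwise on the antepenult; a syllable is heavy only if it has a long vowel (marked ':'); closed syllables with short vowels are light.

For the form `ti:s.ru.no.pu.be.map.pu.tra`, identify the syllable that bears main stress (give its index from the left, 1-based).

6

Weights: 6 map L, 7 pu L, 8 tra L.
The penult (syllable 7, pu) is light, so stress falls on the antepenult (syllable 6, map).
Primary stress: syllable 6 → ti:s.ru.no.pu.be.ˈmap.pu.tra.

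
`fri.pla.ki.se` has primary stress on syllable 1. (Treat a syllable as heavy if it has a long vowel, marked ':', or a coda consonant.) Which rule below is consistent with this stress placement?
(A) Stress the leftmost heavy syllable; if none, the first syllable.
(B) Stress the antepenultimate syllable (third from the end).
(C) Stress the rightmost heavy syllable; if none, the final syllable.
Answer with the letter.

A

Rule A → syllable 1 ✓.
Rule B → syllable 2 (observed: 1).
Rule C → syllable 4 (observed: 1).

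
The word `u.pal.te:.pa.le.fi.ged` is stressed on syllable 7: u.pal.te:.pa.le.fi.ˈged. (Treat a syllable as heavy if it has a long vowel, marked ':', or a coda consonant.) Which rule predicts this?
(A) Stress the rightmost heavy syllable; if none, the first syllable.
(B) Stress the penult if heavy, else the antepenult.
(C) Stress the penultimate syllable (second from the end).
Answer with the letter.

A

Rule A → syllable 7 ✓.
Rule B → syllable 5 (observed: 7).
Rule C → syllable 6 (observed: 7).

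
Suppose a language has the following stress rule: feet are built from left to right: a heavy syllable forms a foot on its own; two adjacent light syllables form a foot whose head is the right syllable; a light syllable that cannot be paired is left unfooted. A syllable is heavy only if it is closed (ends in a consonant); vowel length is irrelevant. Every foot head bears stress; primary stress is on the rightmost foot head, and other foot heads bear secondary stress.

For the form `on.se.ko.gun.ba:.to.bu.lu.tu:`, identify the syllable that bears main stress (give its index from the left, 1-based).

Weights: 1 on H, 2 se L, 3 ko L, 4 gun H, 5 ba: L, 6 to L, 7 bu L, 8 lu L, 9 tu: L.
Parse left to right (heavy = foot alone; LL = one foot; stranded L unfooted): (ˈon) (se.ˈko) (ˈgun) (ba:.ˈto) (bu.ˈlu) tu:.
Foot heads: 1, 3, 4, 6, 8.
Primary stress on the rightmost head = syllable 8.
Primary stress: syllable 8 → on.se.ko.gun.ba:.to.bu.ˈlu.tu:.

8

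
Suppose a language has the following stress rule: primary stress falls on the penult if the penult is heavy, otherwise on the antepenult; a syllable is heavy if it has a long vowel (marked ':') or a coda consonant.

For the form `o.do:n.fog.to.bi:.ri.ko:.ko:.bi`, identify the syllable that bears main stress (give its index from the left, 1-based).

8

Weights: 7 ko: H, 8 ko: H, 9 bi L.
The penult (syllable 8, ko:) is heavy, so it takes stress.
Primary stress: syllable 8 → o.do:n.fog.to.bi:.ri.ko:.ˈko:.bi.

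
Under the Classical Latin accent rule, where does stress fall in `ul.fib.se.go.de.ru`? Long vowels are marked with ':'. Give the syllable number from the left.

4

Classical Latin: stress the penult if heavy (long vowel or closed), else the antepenult.
Weights: 4 go L, 5 de L, 6 ru L.
The penult (syllable 5, de) is light, so stress falls on the antepenult (syllable 4, go).
Stress on syllable 4: ul.fib.se.ˈgo.de.ru.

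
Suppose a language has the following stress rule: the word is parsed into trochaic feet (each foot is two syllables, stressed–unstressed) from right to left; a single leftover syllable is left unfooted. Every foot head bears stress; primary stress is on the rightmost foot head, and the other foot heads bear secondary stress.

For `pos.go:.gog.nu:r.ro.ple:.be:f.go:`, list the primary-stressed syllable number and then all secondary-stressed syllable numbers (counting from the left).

primary 7, secondary 1, 3, 5

Parse right to left into trochaic (ˈσσ) feet: (ˈpos.go:) (ˈgog.nu:r) (ˈro.ple:) (ˈbe:f.go:).
Foot heads (stressed positions): 1, 3, 5, 7.
End Rule Rightmost: primary stress on the rightmost head = syllable 7.
Secondary stress on 1, 3, 5: ˌpos.go:.ˌgog.nu:r.ˌro.ple:.ˈbe:f.go:.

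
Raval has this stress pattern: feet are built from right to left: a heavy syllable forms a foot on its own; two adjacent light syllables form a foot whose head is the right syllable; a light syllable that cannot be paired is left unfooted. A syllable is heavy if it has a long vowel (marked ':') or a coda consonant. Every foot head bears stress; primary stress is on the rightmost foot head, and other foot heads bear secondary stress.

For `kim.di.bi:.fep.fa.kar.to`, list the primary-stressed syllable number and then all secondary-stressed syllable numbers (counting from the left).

Weights: 1 kim H, 2 di L, 3 bi: H, 4 fep H, 5 fa L, 6 kar H, 7 to L.
Parse right to left (heavy = foot alone; LL = one foot; stranded L unfooted): (ˈkim) di (ˈbi:) (ˈfep) fa (ˈkar) to.
Foot heads: 1, 3, 4, 6.
Primary stress on the rightmost head = syllable 6.
Secondary stress on 1, 3, 4: ˌkim.di.ˌbi:.ˌfep.fa.ˈkar.to.

primary 6, secondary 1, 3, 4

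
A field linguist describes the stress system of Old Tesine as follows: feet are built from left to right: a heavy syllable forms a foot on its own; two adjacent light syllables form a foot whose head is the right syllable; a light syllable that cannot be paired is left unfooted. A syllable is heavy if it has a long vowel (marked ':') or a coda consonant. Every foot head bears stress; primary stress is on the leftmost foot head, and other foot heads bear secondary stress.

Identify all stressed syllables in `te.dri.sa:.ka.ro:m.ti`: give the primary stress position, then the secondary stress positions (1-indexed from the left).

primary 2, secondary 3, 5

Weights: 1 te L, 2 dri L, 3 sa: H, 4 ka L, 5 ro:m H, 6 ti L.
Parse left to right (heavy = foot alone; LL = one foot; stranded L unfooted): (te.ˈdri) (ˈsa:) ka (ˈro:m) ti.
Foot heads: 2, 3, 5.
Primary stress on the leftmost head = syllable 2.
Secondary stress on 3, 5: te.ˈdri.ˌsa:.ka.ˌro:m.ti.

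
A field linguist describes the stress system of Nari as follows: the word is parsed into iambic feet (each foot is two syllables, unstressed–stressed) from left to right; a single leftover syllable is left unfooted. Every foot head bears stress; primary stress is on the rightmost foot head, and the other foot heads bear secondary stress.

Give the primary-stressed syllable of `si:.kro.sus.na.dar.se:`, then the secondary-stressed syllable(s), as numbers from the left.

primary 6, secondary 2, 4

Parse left to right into iambic (σˈσ) feet: (si:.ˈkro) (sus.ˈna) (dar.ˈse:).
Foot heads (stressed positions): 2, 4, 6.
End Rule Rightmost: primary stress on the rightmost head = syllable 6.
Secondary stress on 2, 4: si:.ˌkro.sus.ˌna.dar.ˈse:.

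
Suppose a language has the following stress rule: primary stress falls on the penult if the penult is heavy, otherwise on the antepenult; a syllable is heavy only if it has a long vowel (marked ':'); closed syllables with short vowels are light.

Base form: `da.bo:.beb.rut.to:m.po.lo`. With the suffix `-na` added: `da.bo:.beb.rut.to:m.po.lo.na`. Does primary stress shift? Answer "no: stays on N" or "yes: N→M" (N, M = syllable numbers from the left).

Base `da.bo:.beb.rut.to:m.po.lo` (7 syllables):
  Weights: 5 to:m H, 6 po L, 7 lo L.
  The penult (syllable 6, po) is light, so stress falls on the antepenult (syllable 5, to:m).
  → primary stress on syllable 5.
Suffixed `da.bo:.beb.rut.to:m.po.lo.na` (8 syllables):
  Weights: 6 po L, 7 lo L, 8 na L.
  The penult (syllable 7, lo) is light, so stress falls on the antepenult (syllable 6, po).
  → primary stress on syllable 6.

yes: 5→6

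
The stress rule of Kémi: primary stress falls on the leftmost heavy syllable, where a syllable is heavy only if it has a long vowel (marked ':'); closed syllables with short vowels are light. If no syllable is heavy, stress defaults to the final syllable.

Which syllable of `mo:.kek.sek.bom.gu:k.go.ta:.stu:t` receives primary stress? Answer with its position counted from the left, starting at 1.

1

Weights: 1 mo: H, 2 kek L, 3 sek L, 4 bom L, 5 gu:k H, 6 go L, 7 ta: H, 8 stu:t H.
Heavy syllables in the domain: 1, 5, 7, 8. The leftmost is syllable 1 (mo:).
Primary stress: syllable 1 → ˈmo:.kek.sek.bom.gu:k.go.ta:.stu:t.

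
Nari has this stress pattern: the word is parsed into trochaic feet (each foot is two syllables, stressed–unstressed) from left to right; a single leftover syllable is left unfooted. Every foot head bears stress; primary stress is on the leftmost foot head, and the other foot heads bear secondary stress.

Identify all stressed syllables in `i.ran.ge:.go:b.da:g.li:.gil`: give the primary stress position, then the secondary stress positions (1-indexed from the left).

primary 1, secondary 3, 5

Parse left to right into trochaic (ˈσσ) feet: (ˈi.ran) (ˈge:.go:b) (ˈda:g.li:) gil. Syllable 7 is left unfooted.
Foot heads (stressed positions): 1, 3, 5.
End Rule Leftmost: primary stress on the leftmost head = syllable 1.
Secondary stress on 3, 5: ˈi.ran.ˌge:.go:b.ˌda:g.li:.gil.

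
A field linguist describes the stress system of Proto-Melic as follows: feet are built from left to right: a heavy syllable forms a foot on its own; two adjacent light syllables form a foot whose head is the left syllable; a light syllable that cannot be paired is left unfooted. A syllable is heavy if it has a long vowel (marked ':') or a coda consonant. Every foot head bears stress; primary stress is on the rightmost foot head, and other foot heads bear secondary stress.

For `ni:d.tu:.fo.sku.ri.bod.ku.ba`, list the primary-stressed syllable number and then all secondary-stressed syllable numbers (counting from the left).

Weights: 1 ni:d H, 2 tu: H, 3 fo L, 4 sku L, 5 ri L, 6 bod H, 7 ku L, 8 ba L.
Parse left to right (heavy = foot alone; LL = one foot; stranded L unfooted): (ˈni:d) (ˈtu:) (ˈfo.sku) ri (ˈbod) (ˈku.ba).
Foot heads: 1, 2, 3, 6, 7.
Primary stress on the rightmost head = syllable 7.
Secondary stress on 1, 2, 3, 6: ˌni:d.ˌtu:.ˌfo.sku.ri.ˌbod.ˈku.ba.

primary 7, secondary 1, 2, 3, 6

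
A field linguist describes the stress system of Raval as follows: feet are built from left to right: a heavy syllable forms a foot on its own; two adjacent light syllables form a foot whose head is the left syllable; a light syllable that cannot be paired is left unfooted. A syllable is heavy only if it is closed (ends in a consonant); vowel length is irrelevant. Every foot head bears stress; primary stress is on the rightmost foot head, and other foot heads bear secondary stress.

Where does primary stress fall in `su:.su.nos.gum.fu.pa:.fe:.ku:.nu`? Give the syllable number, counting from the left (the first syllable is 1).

Weights: 1 su: L, 2 su L, 3 nos H, 4 gum H, 5 fu L, 6 pa: L, 7 fe: L, 8 ku: L, 9 nu L.
Parse left to right (heavy = foot alone; LL = one foot; stranded L unfooted): (ˈsu:.su) (ˈnos) (ˈgum) (ˈfu.pa:) (ˈfe:.ku:) nu.
Foot heads: 1, 3, 4, 5, 7.
Primary stress on the rightmost head = syllable 7.
Primary stress: syllable 7 → su:.su.nos.gum.fu.pa:.ˈfe:.ku:.nu.

7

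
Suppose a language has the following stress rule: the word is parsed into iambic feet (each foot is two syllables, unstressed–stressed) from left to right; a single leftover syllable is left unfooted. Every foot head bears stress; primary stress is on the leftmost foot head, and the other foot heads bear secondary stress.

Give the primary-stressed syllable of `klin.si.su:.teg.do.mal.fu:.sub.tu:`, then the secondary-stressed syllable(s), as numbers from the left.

primary 2, secondary 4, 6, 8

Parse left to right into iambic (σˈσ) feet: (klin.ˈsi) (su:.ˈteg) (do.ˈmal) (fu:.ˈsub) tu:. Syllable 9 is left unfooted.
Foot heads (stressed positions): 2, 4, 6, 8.
End Rule Leftmost: primary stress on the leftmost head = syllable 2.
Secondary stress on 4, 6, 8: klin.ˈsi.su:.ˌteg.do.ˌmal.fu:.ˌsub.tu:.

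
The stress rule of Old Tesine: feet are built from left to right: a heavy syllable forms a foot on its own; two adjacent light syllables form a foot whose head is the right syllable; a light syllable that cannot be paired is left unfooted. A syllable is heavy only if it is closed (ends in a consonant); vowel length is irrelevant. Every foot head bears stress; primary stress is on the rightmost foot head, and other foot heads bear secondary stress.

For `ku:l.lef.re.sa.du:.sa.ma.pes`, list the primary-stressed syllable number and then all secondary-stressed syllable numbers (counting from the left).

primary 8, secondary 1, 2, 4, 6

Weights: 1 ku:l H, 2 lef H, 3 re L, 4 sa L, 5 du: L, 6 sa L, 7 ma L, 8 pes H.
Parse left to right (heavy = foot alone; LL = one foot; stranded L unfooted): (ˈku:l) (ˈlef) (re.ˈsa) (du:.ˈsa) ma (ˈpes).
Foot heads: 1, 2, 4, 6, 8.
Primary stress on the rightmost head = syllable 8.
Secondary stress on 1, 2, 4, 6: ˌku:l.ˌlef.re.ˌsa.du:.ˌsa.ma.ˈpes.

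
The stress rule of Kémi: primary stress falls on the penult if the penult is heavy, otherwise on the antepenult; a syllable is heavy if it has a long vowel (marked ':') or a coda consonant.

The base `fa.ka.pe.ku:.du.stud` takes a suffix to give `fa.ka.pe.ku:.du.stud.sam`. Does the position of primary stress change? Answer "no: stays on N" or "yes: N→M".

Base `fa.ka.pe.ku:.du.stud` (6 syllables):
  Weights: 4 ku: H, 5 du L, 6 stud H.
  The penult (syllable 5, du) is light, so stress falls on the antepenult (syllable 4, ku:).
  → primary stress on syllable 4.
Suffixed `fa.ka.pe.ku:.du.stud.sam` (7 syllables):
  Weights: 5 du L, 6 stud H, 7 sam H.
  The penult (syllable 6, stud) is heavy, so it takes stress.
  → primary stress on syllable 6.

yes: 4→6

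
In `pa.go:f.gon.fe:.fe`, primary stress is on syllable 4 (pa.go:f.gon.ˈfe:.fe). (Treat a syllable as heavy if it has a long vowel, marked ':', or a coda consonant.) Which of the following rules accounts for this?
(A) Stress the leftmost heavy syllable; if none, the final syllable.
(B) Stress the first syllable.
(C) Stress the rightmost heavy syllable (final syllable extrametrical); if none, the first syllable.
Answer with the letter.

Rule A → syllable 2 (observed: 4).
Rule B → syllable 1 (observed: 4).
Rule C → syllable 4 ✓.

C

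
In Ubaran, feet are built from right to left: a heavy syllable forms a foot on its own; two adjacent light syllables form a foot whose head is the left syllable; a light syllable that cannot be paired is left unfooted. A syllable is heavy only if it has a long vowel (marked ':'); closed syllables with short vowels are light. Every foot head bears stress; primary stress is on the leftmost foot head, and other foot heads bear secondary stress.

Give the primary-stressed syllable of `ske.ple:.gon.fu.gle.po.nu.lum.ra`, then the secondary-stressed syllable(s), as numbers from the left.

primary 2, secondary 4, 6, 8

Weights: 1 ske L, 2 ple: H, 3 gon L, 4 fu L, 5 gle L, 6 po L, 7 nu L, 8 lum L, 9 ra L.
Parse right to left (heavy = foot alone; LL = one foot; stranded L unfooted): ske (ˈple:) gon (ˈfu.gle) (ˈpo.nu) (ˈlum.ra).
Foot heads: 2, 4, 6, 8.
Primary stress on the leftmost head = syllable 2.
Secondary stress on 4, 6, 8: ske.ˈple:.gon.ˌfu.gle.ˌpo.nu.ˌlum.ra.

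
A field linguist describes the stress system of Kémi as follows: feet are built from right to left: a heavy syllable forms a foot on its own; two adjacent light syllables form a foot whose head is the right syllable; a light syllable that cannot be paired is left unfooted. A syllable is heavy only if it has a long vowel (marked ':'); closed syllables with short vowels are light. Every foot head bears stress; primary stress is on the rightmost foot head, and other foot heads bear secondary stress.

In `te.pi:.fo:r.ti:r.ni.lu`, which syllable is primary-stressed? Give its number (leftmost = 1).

Weights: 1 te L, 2 pi: H, 3 fo:r H, 4 ti:r H, 5 ni L, 6 lu L.
Parse right to left (heavy = foot alone; LL = one foot; stranded L unfooted): te (ˈpi:) (ˈfo:r) (ˈti:r) (ni.ˈlu).
Foot heads: 2, 3, 4, 6.
Primary stress on the rightmost head = syllable 6.
Primary stress: syllable 6 → te.pi:.fo:r.ti:r.ni.ˈlu.

6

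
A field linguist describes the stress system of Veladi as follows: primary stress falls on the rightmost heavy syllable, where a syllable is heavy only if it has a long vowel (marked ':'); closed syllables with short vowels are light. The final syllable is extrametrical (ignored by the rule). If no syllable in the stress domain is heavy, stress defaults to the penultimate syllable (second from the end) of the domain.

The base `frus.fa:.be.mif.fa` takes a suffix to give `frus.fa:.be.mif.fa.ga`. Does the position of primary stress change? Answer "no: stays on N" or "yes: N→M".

Base `frus.fa:.be.mif.fa` (5 syllables):
  The final syllable (5, fa) is extrametrical; the stress domain is syllables 1–4.
  Weights: 1 frus L, 2 fa: H, 3 be L, 4 mif L.
  Heavy syllables in the domain: 2. The rightmost is syllable 2 (fa:).
  → primary stress on syllable 2.
Suffixed `frus.fa:.be.mif.fa.ga` (6 syllables):
  The final syllable (6, ga) is extrametrical; the stress domain is syllables 1–5.
  Weights: 1 frus L, 2 fa: H, 3 be L, 4 mif L, 5 fa L.
  Heavy syllables in the domain: 2. The rightmost is syllable 2 (fa:).
  → primary stress on syllable 2.

no: stays on 2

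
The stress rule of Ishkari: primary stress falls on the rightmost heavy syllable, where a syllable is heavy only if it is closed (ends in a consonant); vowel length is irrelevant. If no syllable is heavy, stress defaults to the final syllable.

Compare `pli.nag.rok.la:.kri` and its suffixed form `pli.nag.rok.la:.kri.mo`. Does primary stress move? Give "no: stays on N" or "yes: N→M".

no: stays on 3

Base `pli.nag.rok.la:.kri` (5 syllables):
  Weights: 1 pli L, 2 nag H, 3 rok H, 4 la: L, 5 kri L.
  Heavy syllables in the domain: 2, 3. The rightmost is syllable 3 (rok).
  → primary stress on syllable 3.
Suffixed `pli.nag.rok.la:.kri.mo` (6 syllables):
  Weights: 1 pli L, 2 nag H, 3 rok H, 4 la: L, 5 kri L, 6 mo L.
  Heavy syllables in the domain: 2, 3. The rightmost is syllable 3 (rok).
  → primary stress on syllable 3.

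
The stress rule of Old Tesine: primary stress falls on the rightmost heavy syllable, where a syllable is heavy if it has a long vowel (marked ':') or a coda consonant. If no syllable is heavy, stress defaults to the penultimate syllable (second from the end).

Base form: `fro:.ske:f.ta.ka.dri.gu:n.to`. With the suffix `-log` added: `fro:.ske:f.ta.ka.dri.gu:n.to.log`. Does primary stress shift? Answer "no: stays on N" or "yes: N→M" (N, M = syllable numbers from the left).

yes: 6→8

Base `fro:.ske:f.ta.ka.dri.gu:n.to` (7 syllables):
  Weights: 1 fro: H, 2 ske:f H, 3 ta L, 4 ka L, 5 dri L, 6 gu:n H, 7 to L.
  Heavy syllables in the domain: 1, 2, 6. The rightmost is syllable 6 (gu:n).
  → primary stress on syllable 6.
Suffixed `fro:.ske:f.ta.ka.dri.gu:n.to.log` (8 syllables):
  Weights: 1 fro: H, 2 ske:f H, 3 ta L, 4 ka L, 5 dri L, 6 gu:n H, 7 to L, 8 log H.
  Heavy syllables in the domain: 1, 2, 6, 8. The rightmost is syllable 8 (log).
  → primary stress on syllable 8.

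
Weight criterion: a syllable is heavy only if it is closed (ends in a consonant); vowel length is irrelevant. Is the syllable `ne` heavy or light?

`ne`: short vowel, open (no coda). Open (no coda) → light.

light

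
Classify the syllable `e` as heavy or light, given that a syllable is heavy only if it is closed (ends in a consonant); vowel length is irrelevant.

light

`e`: short vowel, open (no coda). Open (no coda) → light.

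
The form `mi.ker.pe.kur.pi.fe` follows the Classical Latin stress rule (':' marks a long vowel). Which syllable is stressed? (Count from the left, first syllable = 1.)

4

Classical Latin: stress the penult if heavy (long vowel or closed), else the antepenult.
Weights: 4 kur H, 5 pi L, 6 fe L.
The penult (syllable 5, pi) is light, so stress falls on the antepenult (syllable 4, kur).
Stress on syllable 4: mi.ker.pe.ˈkur.pi.fe.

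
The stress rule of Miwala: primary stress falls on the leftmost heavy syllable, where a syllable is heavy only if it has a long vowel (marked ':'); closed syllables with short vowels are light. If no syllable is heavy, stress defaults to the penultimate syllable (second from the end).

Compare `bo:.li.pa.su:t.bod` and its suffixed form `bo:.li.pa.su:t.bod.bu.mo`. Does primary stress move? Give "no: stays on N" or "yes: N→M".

Base `bo:.li.pa.su:t.bod` (5 syllables):
  Weights: 1 bo: H, 2 li L, 3 pa L, 4 su:t H, 5 bod L.
  Heavy syllables in the domain: 1, 4. The leftmost is syllable 1 (bo:).
  → primary stress on syllable 1.
Suffixed `bo:.li.pa.su:t.bod.bu.mo` (7 syllables):
  Weights: 1 bo: H, 2 li L, 3 pa L, 4 su:t H, 5 bod L, 6 bu L, 7 mo L.
  Heavy syllables in the domain: 1, 4. The leftmost is syllable 1 (bo:).
  → primary stress on syllable 1.

no: stays on 1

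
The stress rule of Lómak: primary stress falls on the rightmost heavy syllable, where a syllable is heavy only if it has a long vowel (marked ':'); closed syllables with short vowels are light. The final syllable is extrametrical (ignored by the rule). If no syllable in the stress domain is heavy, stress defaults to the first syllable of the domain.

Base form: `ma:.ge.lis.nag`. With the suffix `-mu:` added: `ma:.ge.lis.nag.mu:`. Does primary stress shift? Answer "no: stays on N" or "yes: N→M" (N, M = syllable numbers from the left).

Base `ma:.ge.lis.nag` (4 syllables):
  The final syllable (4, nag) is extrametrical; the stress domain is syllables 1–3.
  Weights: 1 ma: H, 2 ge L, 3 lis L.
  Heavy syllables in the domain: 1. The rightmost is syllable 1 (ma:).
  → primary stress on syllable 1.
Suffixed `ma:.ge.lis.nag.mu:` (5 syllables):
  The final syllable (5, mu:) is extrametrical; the stress domain is syllables 1–4.
  Weights: 1 ma: H, 2 ge L, 3 lis L, 4 nag L.
  Heavy syllables in the domain: 1. The rightmost is syllable 1 (ma:).
  → primary stress on syllable 1.

no: stays on 1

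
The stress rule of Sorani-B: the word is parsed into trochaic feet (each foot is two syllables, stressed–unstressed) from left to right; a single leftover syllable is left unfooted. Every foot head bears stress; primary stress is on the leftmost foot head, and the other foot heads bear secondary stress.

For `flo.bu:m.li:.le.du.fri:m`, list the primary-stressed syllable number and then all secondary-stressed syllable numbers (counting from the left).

Parse left to right into trochaic (ˈσσ) feet: (ˈflo.bu:m) (ˈli:.le) (ˈdu.fri:m).
Foot heads (stressed positions): 1, 3, 5.
End Rule Leftmost: primary stress on the leftmost head = syllable 1.
Secondary stress on 3, 5: ˈflo.bu:m.ˌli:.le.ˌdu.fri:m.

primary 1, secondary 3, 5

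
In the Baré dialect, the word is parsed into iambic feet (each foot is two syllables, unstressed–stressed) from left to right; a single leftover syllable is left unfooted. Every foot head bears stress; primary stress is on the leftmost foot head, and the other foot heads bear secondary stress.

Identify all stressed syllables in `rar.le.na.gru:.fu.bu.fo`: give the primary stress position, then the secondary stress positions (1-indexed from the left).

Parse left to right into iambic (σˈσ) feet: (rar.ˈle) (na.ˈgru:) (fu.ˈbu) fo. Syllable 7 is left unfooted.
Foot heads (stressed positions): 2, 4, 6.
End Rule Leftmost: primary stress on the leftmost head = syllable 2.
Secondary stress on 4, 6: rar.ˈle.na.ˌgru:.fu.ˌbu.fo.

primary 2, secondary 4, 6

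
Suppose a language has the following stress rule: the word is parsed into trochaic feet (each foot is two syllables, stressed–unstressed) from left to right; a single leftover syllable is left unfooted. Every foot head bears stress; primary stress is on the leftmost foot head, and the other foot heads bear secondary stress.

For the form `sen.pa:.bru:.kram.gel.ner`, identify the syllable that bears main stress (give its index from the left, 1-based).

1

Parse left to right into trochaic (ˈσσ) feet: (ˈsen.pa:) (ˈbru:.kram) (ˈgel.ner).
Foot heads (stressed positions): 1, 3, 5.
End Rule Leftmost: primary stress on the leftmost head = syllable 1.
Primary stress: syllable 1 → ˈsen.pa:.bru:.kram.gel.ner.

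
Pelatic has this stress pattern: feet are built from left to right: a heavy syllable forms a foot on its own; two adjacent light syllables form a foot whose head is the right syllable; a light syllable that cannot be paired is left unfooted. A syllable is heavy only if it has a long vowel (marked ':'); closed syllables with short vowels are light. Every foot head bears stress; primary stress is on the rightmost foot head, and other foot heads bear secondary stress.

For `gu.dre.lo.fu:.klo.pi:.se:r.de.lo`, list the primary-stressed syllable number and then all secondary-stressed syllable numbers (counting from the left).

primary 9, secondary 2, 4, 6, 7

Weights: 1 gu L, 2 dre L, 3 lo L, 4 fu: H, 5 klo L, 6 pi: H, 7 se:r H, 8 de L, 9 lo L.
Parse left to right (heavy = foot alone; LL = one foot; stranded L unfooted): (gu.ˈdre) lo (ˈfu:) klo (ˈpi:) (ˈse:r) (de.ˈlo).
Foot heads: 2, 4, 6, 7, 9.
Primary stress on the rightmost head = syllable 9.
Secondary stress on 2, 4, 6, 7: gu.ˌdre.lo.ˌfu:.klo.ˌpi:.ˌse:r.de.ˈlo.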